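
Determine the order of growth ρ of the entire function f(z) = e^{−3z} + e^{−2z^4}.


Each summand is entire of order 1 and 4 respectively (as in the single-exponential case). The order of a sum is at most the max of the orders, so ρ ≤ 4. For the lower bound: on |z|=r choose arg z so that -2z^4 is real positive; then |e^{-2z^4}| = e^{2r^4} while |e^{-3z}| ≤ e^{3r^1} = o(e^{2r^4}). So |f| ≥ e^{2r^4}(1 − o(1)) and ρ ≥ 4. Hence ρ = max(1, 4) = 4.
Therefore ρ = 4.

Order ρ = 4.


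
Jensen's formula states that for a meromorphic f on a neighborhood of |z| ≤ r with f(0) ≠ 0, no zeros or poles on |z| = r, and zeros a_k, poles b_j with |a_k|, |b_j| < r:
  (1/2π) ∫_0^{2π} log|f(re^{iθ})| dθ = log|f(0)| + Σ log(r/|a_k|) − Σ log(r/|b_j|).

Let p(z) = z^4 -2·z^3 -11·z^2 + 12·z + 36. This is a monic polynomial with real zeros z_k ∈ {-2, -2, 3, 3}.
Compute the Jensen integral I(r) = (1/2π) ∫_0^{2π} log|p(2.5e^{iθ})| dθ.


Zeros: -2, -2, 3, 3; r = 2.5.
Inside |z| < r: -2, -2. Outside (|z| ≥ r): 3, 3.
p(0) = 36, so log|p(0)| = log(36) = 3.5835.
Apply Jensen: I(r) = log|p(0)| + Σ_k log(r/|z_k|), summed over zeros inside |z| < r.
  log(r/|z_k|) for z_k = -2: log(2.5/2) = 0.2231
  log(r/|z_k|) for z_k = -2: log(2.5/2) = 0.2231
  Outside zeros (3, 3) contribute nothing to the Jensen sum.
Sum over inside zeros: 0.4463.
I(r) = log|p(0)| + (inside sum) = 3.5835 + 0.4463 = 4.0298.
Note: since some zeros are outside |z| ≤ r, the simplified n·log(r) form does NOT apply — only the inside zeros contribute.

I(r) ≈ 4.0298.


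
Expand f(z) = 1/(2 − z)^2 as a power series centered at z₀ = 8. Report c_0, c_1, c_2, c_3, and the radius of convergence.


Let w = z − z₀, so z = z₀ + w.
Then 2 − z = 2 − (z₀ + w) = (2 − z₀) − w = -6 − w.
f(z) = 1/(-6 − w)^2 = (1/(-6)^2) · (1 − w/(-6))^{−2}.
By the binomial series (1−u)^{−2} = Σ_{n≥0} C(n+1, 1) u^n for |u|<1, with u = w/(-6):
  c_n = C(n+1, 1) / (-6)^(n+2).
  c_0 = 1/(-6)^2 = 1/36.
  c_1 = 2/(-6)^3 = -1/108.
  c_2 = 3/(-6)^4 = 1/432.
  c_3 = 4/(-6)^5 = -1/1944.
The series is valid for |w/d| < 1, i.e. |z − z₀| < |d|.
Radius of convergence: R = |2 − z₀| = |-6| = 6 (distance from z₀ to the singularity z = 2).

c_0 = 1/36, c_1 = -1/108, c_2 = 1/432, c_3 = -1/1944; R = 6.


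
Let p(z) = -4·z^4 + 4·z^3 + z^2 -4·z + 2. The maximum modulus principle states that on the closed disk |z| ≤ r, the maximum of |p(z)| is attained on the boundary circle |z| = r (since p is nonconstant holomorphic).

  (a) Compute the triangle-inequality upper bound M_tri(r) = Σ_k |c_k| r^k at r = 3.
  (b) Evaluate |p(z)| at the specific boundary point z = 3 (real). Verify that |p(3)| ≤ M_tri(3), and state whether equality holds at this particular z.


Coefficients: c_0 = 2, c_1 = -4, c_2 = 1, c_3 = 4, c_4 = -4. Radius r = 3.
Part (a). Triangle bound: M_tri(r) = Σ_k |c_k| r^k
  = |2|·3^0 + |-4|·3^1 + |1|·3^2 + |4|·3^3 + |-4|·3^4
  = 2 + 12 + 9 + 108 + 324 = 455.
This bounds M(r) := max_{|z|=r} |p(z)| from above; equality holds iff all terms c_k z^k can be made to align in phase at a single z on |z|=r.
Part (b). At z = 3 (real, on the circle |z| = r):
  p(3) = (2)·3^0 + (-4)·3^1 + (1)·3^2 + (4)·3^3 + (-4)·3^4 = -217.
  |p(3)| = 217.
Check: |p(3)| = 217 ≤ 455 = M_tri(3). ✓ Equality does not hold at z = 3 (the coefficients have mixed signs, so the terms do not all align in phase there).

M_tri(3) = 455; |p(3)| = 217; equality at z=3: no.


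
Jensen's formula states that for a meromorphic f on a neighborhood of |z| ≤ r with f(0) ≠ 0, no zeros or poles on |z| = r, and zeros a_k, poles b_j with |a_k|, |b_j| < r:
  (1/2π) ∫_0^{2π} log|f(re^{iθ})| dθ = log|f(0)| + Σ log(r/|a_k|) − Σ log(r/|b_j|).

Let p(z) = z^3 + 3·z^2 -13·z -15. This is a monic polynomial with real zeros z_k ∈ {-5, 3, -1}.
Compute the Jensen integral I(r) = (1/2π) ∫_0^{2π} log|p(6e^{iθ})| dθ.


Zeros: -5, -1, 3; r = 6.
Inside |z| < r: -5, -1, 3. Outside (|z| ≥ r): ∅.
p(0) = -15, so log|p(0)| = log(15) = 2.7081.
Apply Jensen: I(r) = log|p(0)| + Σ_k log(r/|z_k|), summed over zeros inside |z| < r.
  log(r/|z_k|) for z_k = -5: log(6/5) = 0.1823
  log(r/|z_k|) for z_k = 3: log(6/3) = 0.6931
  log(r/|z_k|) for z_k = -1: log(6/1) = 1.7918
Sum over inside zeros: 2.6672.
I(r) = log|p(0)| + (inside sum) = 2.7081 + 2.6672 = 5.3753.
Closed form (all zeros inside, monic): I(r) = n·log(r) = 3·log(6) = 5.3753. ✓

I(r) ≈ 5.3753.


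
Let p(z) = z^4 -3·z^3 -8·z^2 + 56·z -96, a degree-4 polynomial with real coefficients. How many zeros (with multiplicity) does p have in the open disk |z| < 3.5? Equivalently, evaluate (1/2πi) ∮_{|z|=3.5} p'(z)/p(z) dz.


The zeros of p are: 3, (2 + 2i), (2 - 2i), -4.
Their magnitudes are: 3, 2.828, 2.828, 4.
Zeros with |z| < R = 3.5: 3, (2 + 2i), (2 - 2i).
Count = 3.
By the argument principle, (1/2πi) ∮_{|z|=R} p'(z)/p(z) dz equals exactly this count.

Number of zeros inside |z| < 3.5: 3.


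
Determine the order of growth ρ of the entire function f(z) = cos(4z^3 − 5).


Write cos(w) = (e^{iw} ± e^{−iw})/(2 or 2i), so |cos(w)| ≤ e^{|w|}. With w = 4z^3 − 5, |w| ≤ 4r^3 + 5 on |z|=r, giving M(r) ≤ e^{4r^3 + 5} and ρ ≤ 3. For the lower bound, choose z on |z|=r with 4z^3 purely imaginary of modulus 4r^3; then |cos(4z^3 − 5)| grows like e^{4r^3}/2, so ρ ≥ 3. Hence ρ = 3.
Therefore ρ = 3.

Order ρ = 3.


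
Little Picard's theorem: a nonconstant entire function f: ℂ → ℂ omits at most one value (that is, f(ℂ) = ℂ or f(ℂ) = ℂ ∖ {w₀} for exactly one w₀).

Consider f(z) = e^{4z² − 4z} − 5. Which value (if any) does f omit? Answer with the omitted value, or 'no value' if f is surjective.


Little Picard bounds the complement of f(ℂ) to at most one point.
The exponent g(z) = 4z² − 4z is a nonconstant polynomial, hence surjective onto ℂ. So e^{g(z)} takes every value in {e^w : w ∈ ℂ} = ℂ ∖ {0}. Adding -5 shifts the range to ℂ ∖ {-5}. f omits exactly -5.

Omitted value: -5.


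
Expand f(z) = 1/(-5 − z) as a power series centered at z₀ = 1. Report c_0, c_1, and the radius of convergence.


Let w = z − z₀, so z = z₀ + w.
Then -5 − z = -5 − (z₀ + w) = (-5 − z₀) − w = -6 − w.
f(z) = 1/(-6 − w) = (1/(-6)) · 1/(1 − w/(-6)) = Σ_{n≥0} w^n / (-6)^(n+1).
So c_n = 1/(-6)^(n+1):
  c_0 = 1/(-6)^1 = -1/6.
  c_1 = 1/(-6)^2 = 1/36.
The series is valid for |w/d| < 1, i.e. |z − z₀| < |d|.
Radius of convergence: R = |-5 − z₀| = |-6| = 6 (distance from z₀ to the singularity z = -5).

c_0 = -1/6, c_1 = 1/36; R = 6.


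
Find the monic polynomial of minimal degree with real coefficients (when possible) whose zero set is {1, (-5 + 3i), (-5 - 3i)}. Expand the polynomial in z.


The polynomial is p(z) = ∏_{α ∈ S} (z − α), where S = {1, (-5 + 3i), (-5 - 3i)}.
Expanding the product yields: p(z) = z^3 + 9·z^2 + 24·z -34.
Note conjugate pairs combine to real quadratics: (z − (-5+3i))(z − (-5−3i)) = z² + 10z + 34.
The resulting polynomial has degree 3 and real coefficients as required.

p(z) = z^3 + 9·z^2 + 24·z -34.


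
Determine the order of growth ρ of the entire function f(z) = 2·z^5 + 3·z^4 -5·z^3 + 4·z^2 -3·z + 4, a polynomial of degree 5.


|f(z)| ≤ Σ|c_k|·r^k = O(r^5) as r → ∞. Polynomial growth is O(e^{r^ε}) for every ε > 0 (since r^5/e^{r^ε} → 0), so ρ ≤ ε for all ε > 0, i.e. ρ = 0. Every nonconstant polynomial has order 0.
Therefore ρ = 0.

Order ρ = 0.


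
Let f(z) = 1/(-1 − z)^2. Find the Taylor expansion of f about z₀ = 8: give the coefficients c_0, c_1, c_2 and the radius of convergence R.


Let w = z − z₀, so z = z₀ + w.
Then -1 − z = -1 − (z₀ + w) = (-1 − z₀) − w = -9 − w.
f(z) = 1/(-9 − w)^2 = (1/(-9)^2) · (1 − w/(-9))^{−2}.
By the binomial series (1−u)^{−2} = Σ_{n≥0} C(n+1, 1) u^n for |u|<1, with u = w/(-9):
  c_n = C(n+1, 1) / (-9)^(n+2).
  c_0 = 1/(-9)^2 = 1/81.
  c_1 = 2/(-9)^3 = -2/729.
  c_2 = 3/(-9)^4 = 1/2187.
The series is valid for |w/d| < 1, i.e. |z − z₀| < |d|.
Radius of convergence: R = |-1 − z₀| = |-9| = 9 (distance from z₀ to the singularity z = -1).

c_0 = 1/81, c_1 = -2/729, c_2 = 1/2187; R = 9.


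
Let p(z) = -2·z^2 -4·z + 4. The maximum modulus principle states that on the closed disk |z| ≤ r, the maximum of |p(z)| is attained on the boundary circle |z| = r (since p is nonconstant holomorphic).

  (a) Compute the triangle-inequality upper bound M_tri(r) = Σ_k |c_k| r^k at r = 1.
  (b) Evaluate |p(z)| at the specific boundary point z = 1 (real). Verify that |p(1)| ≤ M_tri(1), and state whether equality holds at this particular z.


Coefficients: c_0 = 4, c_1 = -4, c_2 = -2. Radius r = 1.
Part (a). Triangle bound: M_tri(r) = Σ_k |c_k| r^k
  = |4|·1^0 + |-4|·1^1 + |-2|·1^2
  = 4 + 4 + 2 = 10.
This bounds M(r) := max_{|z|=r} |p(z)| from above; equality holds iff all terms c_k z^k can be made to align in phase at a single z on |z|=r.
Part (b). At z = 1 (real, on the circle |z| = r):
  p(1) = (4)·1^0 + (-4)·1^1 + (-2)·1^2 = -2.
  |p(1)| = 2.
Check: |p(1)| = 2 ≤ 10 = M_tri(1). ✓ Equality does not hold at z = 1 (the coefficients have mixed signs, so the terms do not all align in phase there).

M_tri(1) = 10; |p(1)| = 2; equality at z=1: no.


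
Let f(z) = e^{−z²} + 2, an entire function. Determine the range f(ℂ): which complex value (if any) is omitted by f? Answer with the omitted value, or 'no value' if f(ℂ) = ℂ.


Little Picard bounds the complement of f(ℂ) to at most one point.
The exponent g(z) = −z² is a nonconstant polynomial, hence surjective onto ℂ. So e^{g(z)} takes every value in {e^w : w ∈ ℂ} = ℂ ∖ {0}. Adding 2 shifts the range to ℂ ∖ {2}. f omits exactly 2.

Omitted value: 2.


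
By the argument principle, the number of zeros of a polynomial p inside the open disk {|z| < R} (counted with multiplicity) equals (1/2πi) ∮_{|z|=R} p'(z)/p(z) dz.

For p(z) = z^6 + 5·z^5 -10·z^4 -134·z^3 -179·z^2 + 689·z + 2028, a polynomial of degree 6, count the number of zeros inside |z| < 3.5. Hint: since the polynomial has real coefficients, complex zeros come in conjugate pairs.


The zeros of p are: 3, 4, (-3 + 2i), (-3 - 2i), (-3 + 2i), (-3 - 2i).
Their magnitudes are: 3, 4, 3.606, 3.606, 3.606, 3.606.
Zeros with |z| < R = 3.5: 3.
Count = 1.
By the argument principle, (1/2πi) ∮_{|z|=R} p'(z)/p(z) dz equals exactly this count.

Number of zeros inside |z| < 3.5: 1.


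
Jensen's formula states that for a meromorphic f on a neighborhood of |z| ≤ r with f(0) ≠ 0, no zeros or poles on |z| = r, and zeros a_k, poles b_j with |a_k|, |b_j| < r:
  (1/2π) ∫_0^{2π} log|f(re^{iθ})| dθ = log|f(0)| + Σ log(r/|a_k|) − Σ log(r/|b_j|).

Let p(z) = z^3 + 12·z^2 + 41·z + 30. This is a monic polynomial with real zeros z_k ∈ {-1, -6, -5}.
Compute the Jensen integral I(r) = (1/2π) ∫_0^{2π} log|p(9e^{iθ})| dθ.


Zeros: -6, -5, -1; r = 9.
Inside |z| < r: -6, -5, -1. Outside (|z| ≥ r): ∅.
p(0) = 30, so log|p(0)| = log(30) = 3.4012.
Apply Jensen: I(r) = log|p(0)| + Σ_k log(r/|z_k|), summed over zeros inside |z| < r.
  log(r/|z_k|) for z_k = -1: log(9/1) = 2.1972
  log(r/|z_k|) for z_k = -6: log(9/6) = 0.4055
  log(r/|z_k|) for z_k = -5: log(9/5) = 0.5878
Sum over inside zeros: 3.1905.
I(r) = log|p(0)| + (inside sum) = 3.4012 + 3.1905 = 6.5917.
Closed form (all zeros inside, monic): I(r) = n·log(r) = 3·log(9) = 6.5917. ✓

I(r) ≈ 6.5917.


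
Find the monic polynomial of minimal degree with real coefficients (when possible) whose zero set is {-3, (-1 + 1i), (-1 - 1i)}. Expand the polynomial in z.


The polynomial is p(z) = ∏_{α ∈ S} (z − α), where S = {-3, (-1 + 1i), (-1 - 1i)}.
Expanding the product yields: p(z) = z^3 + 5·z^2 + 8·z + 6.
Note conjugate pairs combine to real quadratics: (z − (-1+1i))(z − (-1−1i)) = z² + 2z + 2.
The resulting polynomial has degree 3 and real coefficients as required.

p(z) = z^3 + 5·z^2 + 8·z + 6.


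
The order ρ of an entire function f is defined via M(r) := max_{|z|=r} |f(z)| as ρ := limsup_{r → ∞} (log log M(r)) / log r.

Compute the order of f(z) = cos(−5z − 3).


cos(w) is a linear combination of e^{iw} and e^{−iw} (or e^w, e^{−w} in the hyperbolic case), so |cos(w)| ≤ e^{|w|}. With w = −5z − 3, |w| ≤ 5|z| + 3 = 5r + 3 on |z| = r, giving M(r) ≤ e^{5r + 3}, so ρ ≤ 1. On a suitable ray (z = it for sin/cos; z = t for sinh/cosh, t real → ∞), |cos(−5z − 3)| grows like e^{5|t|}/2, so ρ ≥ 1. Hence ρ = 1.
Therefore ρ = 1.

Order ρ = 1.


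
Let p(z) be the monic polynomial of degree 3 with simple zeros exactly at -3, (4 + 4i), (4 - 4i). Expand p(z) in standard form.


The polynomial is p(z) = ∏_{α ∈ S} (z − α), where S = {-3, (4 + 4i), (4 - 4i)}.
Expanding the product yields: p(z) = z^3 -5·z^2 + 8·z + 96.
Note conjugate pairs combine to real quadratics: (z − (4+4i))(z − (4−4i)) = z² − 8z + 32.
The resulting polynomial has degree 3 and real coefficients as required.

p(z) = z^3 -5·z^2 + 8·z + 96.


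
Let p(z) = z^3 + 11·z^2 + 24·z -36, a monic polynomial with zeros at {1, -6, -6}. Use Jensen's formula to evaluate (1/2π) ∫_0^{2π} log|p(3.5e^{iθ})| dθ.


Zeros: -6, -6, 1; r = 3.5.
Inside |z| < r: 1. Outside (|z| ≥ r): -6, -6.
p(0) = -36, so log|p(0)| = log(36) = 3.5835.
Apply Jensen: I(r) = log|p(0)| + Σ_k log(r/|z_k|), summed over zeros inside |z| < r.
  log(r/|z_k|) for z_k = 1: log(3.5/1) = 1.2528
  Outside zeros (-6, -6) contribute nothing to the Jensen sum.
Sum over inside zeros: 1.2528.
I(r) = log|p(0)| + (inside sum) = 3.5835 + 1.2528 = 4.8363.
Note: since some zeros are outside |z| ≤ r, the simplified n·log(r) form does NOT apply — only the inside zeros contribute.

I(r) ≈ 4.8363.


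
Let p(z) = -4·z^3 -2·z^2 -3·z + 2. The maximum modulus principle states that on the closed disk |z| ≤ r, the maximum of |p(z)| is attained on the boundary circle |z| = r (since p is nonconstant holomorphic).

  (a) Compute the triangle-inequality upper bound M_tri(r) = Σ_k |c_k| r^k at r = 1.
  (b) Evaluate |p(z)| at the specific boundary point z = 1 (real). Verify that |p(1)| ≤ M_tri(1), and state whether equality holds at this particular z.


Coefficients: c_0 = 2, c_1 = -3, c_2 = -2, c_3 = -4. Radius r = 1.
Part (a). Triangle bound: M_tri(r) = Σ_k |c_k| r^k
  = |2|·1^0 + |-3|·1^1 + |-2|·1^2 + |-4|·1^3
  = 2 + 3 + 2 + 4 = 11.
This bounds M(r) := max_{|z|=r} |p(z)| from above; equality holds iff all terms c_k z^k can be made to align in phase at a single z on |z|=r.
Part (b). At z = 1 (real, on the circle |z| = r):
  p(1) = (2)·1^0 + (-3)·1^1 + (-2)·1^2 + (-4)·1^3 = -7.
  |p(1)| = 7.
Check: |p(1)| = 7 ≤ 11 = M_tri(1). ✓ Equality does not hold at z = 1 (the coefficients have mixed signs, so the terms do not all align in phase there).

M_tri(1) = 11; |p(1)| = 7; equality at z=1: no.


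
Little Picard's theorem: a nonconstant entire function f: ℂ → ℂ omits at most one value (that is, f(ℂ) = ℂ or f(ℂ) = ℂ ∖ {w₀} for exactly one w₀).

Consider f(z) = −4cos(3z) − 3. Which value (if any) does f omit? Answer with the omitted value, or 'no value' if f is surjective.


Little Picard bounds the complement of f(ℂ) to at most one point.
cos is entire and surjective onto ℂ: for every w ∈ ℂ, cos(ζ) = w has a solution ζ ∈ ℂ (e.g., via the complex inverse arccos). With ζ = 3z this gives z = ζ/(3). Then -4·cos(3z) takes every value in -4·ℂ = ℂ, and adding -3 is a bijection of ℂ. So f is surjective and omits no value. (Note: only on the real line is cos bounded by [−1, 1].)

Omitted value: no value.


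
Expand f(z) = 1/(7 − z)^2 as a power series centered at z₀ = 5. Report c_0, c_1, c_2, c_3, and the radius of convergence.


Let w = z − z₀, so z = z₀ + w.
Then 7 − z = 7 − (z₀ + w) = (7 − z₀) − w = 2 − w.
f(z) = 1/(2 − w)^2 = (1/(2)^2) · (1 − w/(2))^{−2}.
By the binomial series (1−u)^{−2} = Σ_{n≥0} C(n+1, 1) u^n for |u|<1, with u = w/(2):
  c_n = C(n+1, 1) / (2)^(n+2).
  c_0 = 1/(2)^2 = 1/4.
  c_1 = 2/(2)^3 = 1/4.
  c_2 = 3/(2)^4 = 3/16.
  c_3 = 4/(2)^5 = 1/8.
The series is valid for |w/d| < 1, i.e. |z − z₀| < |d|.
Radius of convergence: R = |7 − z₀| = |2| = 2 (distance from z₀ to the singularity z = 7).

c_0 = 1/4, c_1 = 1/4, c_2 = 3/16, c_3 = 1/8; R = 2.


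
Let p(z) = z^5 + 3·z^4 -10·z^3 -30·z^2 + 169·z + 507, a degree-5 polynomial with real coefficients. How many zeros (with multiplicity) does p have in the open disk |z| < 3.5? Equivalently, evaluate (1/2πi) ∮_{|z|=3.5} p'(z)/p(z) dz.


The zeros of p are: (3 + 2i), (3 - 2i), -3, (-3 + 2i), (-3 - 2i).
Their magnitudes are: 3.606, 3.606, 3, 3.606, 3.606.
Zeros with |z| < R = 3.5: -3.
Count = 1.
By the argument principle, (1/2πi) ∮_{|z|=R} p'(z)/p(z) dz equals exactly this count.

Number of zeros inside |z| < 3.5: 1.


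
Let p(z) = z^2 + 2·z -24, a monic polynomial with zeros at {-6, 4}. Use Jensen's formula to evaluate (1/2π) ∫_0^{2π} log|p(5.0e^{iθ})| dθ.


Zeros: -6, 4; r = 5.0.
Inside |z| < r: 4. Outside (|z| ≥ r): -6.
p(0) = -24, so log|p(0)| = log(24) = 3.1781.
Apply Jensen: I(r) = log|p(0)| + Σ_k log(r/|z_k|), summed over zeros inside |z| < r.
  log(r/|z_k|) for z_k = 4: log(5.0/4) = 0.2231
  Outside zeros (-6) contribute nothing to the Jensen sum.
Sum over inside zeros: 0.2231.
I(r) = log|p(0)| + (inside sum) = 3.1781 + 0.2231 = 3.4012.
Note: since some zeros are outside |z| ≤ r, the simplified n·log(r) form does NOT apply — only the inside zeros contribute.

I(r) ≈ 3.4012.


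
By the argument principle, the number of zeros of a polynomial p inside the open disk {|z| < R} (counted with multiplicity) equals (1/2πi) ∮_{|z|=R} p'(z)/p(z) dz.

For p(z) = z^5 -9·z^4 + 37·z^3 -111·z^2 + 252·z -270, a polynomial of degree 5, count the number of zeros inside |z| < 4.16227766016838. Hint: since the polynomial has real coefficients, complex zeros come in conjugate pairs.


The zeros of p are: 3, (3 + 1i), (3 - 1i), (0 + 3i), (0 - 3i).
Their magnitudes are: 3, 3.162, 3.162, 3, 3.
Zeros with |z| < R = 4.16227766016838: 3, (3 + 1i), (3 - 1i), (0 + 3i), (0 - 3i).
Count = 5.
By the argument principle, (1/2πi) ∮_{|z|=R} p'(z)/p(z) dz equals exactly this count.

Number of zeros inside |z| < 4.16227766016838: 5.


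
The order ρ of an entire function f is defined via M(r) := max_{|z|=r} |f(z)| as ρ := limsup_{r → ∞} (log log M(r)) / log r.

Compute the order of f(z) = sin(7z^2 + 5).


Write sin(w) = (e^{iw} ± e^{−iw})/(2 or 2i), so |sin(w)| ≤ e^{|w|}. With w = 7z^2 + 5, |w| ≤ 7r^2 + 5 on |z|=r, giving M(r) ≤ e^{7r^2 + 5} and ρ ≤ 2. For the lower bound, choose z on |z|=r with 7z^2 purely imaginary of modulus 7r^2; then |sin(7z^2 + 5)| grows like e^{7r^2}/2, so ρ ≥ 2. Hence ρ = 2.
Therefore ρ = 2.

Order ρ = 2.


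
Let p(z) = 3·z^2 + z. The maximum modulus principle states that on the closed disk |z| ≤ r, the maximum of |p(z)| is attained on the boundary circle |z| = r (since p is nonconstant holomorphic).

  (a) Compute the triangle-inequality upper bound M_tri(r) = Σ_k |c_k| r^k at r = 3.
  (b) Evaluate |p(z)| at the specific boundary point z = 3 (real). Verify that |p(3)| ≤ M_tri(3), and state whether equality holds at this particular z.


Coefficients: c_0 = 0, c_1 = 1, c_2 = 3. Radius r = 3.
Part (a). Triangle bound: M_tri(r) = Σ_k |c_k| r^k
  = |0|·3^0 + |1|·3^1 + |3|·3^2
  = 0 + 3 + 27 = 30.
This bounds M(r) := max_{|z|=r} |p(z)| from above; equality holds iff all terms c_k z^k can be made to align in phase at a single z on |z|=r.
Part (b). At z = 3 (real, on the circle |z| = r):
  p(3) = (0)·3^0 + (1)·3^1 + (3)·3^2 = 30.
  |p(3)| = 30.
Since all nonzero coefficients share the same sign, |p(3)| = 30 = M_tri(3); the triangle bound is attained at z = 3, so in fact M(r) = 30.

M_tri(3) = 30; |p(3)| = 30; equality at z=3: yes.


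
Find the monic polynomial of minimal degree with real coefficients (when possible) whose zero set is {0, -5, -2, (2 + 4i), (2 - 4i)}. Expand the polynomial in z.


The polynomial is p(z) = ∏_{α ∈ S} (z − α), where S = {0, -5, -2, (2 + 4i), (2 - 4i)}.
Expanding the product yields: p(z) = z^5 + 3·z^4 + 2·z^3 + 100·z^2 + 200·z.
Note conjugate pairs combine to real quadratics: (z − (2+4i))(z − (2−4i)) = z² − 4z + 20.
The resulting polynomial has degree 5 and real coefficients as required.

p(z) = z^5 + 3·z^4 + 2·z^3 + 100·z^2 + 200·z.


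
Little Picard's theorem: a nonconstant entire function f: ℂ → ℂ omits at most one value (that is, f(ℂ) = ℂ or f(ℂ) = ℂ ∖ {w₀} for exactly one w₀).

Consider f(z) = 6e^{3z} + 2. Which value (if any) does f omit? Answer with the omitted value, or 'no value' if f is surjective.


Little Picard bounds the complement of f(ℂ) to at most one point.
e^{3z} is never zero on ℂ, so 6·e^{3z} takes every value in ℂ ∖ {0}. Adding 2 shifts the range to ℂ ∖ {2}. Thus f omits exactly the value 2.

Omitted value: 2.


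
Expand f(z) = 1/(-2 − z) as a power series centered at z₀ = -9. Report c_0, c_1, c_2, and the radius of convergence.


Let w = z − z₀, so z = z₀ + w.
Then -2 − z = -2 − (z₀ + w) = (-2 − z₀) − w = 7 − w.
f(z) = 1/(7 − w) = (1/(7)) · 1/(1 − w/(7)) = Σ_{n≥0} w^n / (7)^(n+1).
So c_n = 1/(7)^(n+1):
  c_0 = 1/(7)^1 = 1/7.
  c_1 = 1/(7)^2 = 1/49.
  c_2 = 1/(7)^3 = 1/343.
The series is valid for |w/d| < 1, i.e. |z − z₀| < |d|.
Radius of convergence: R = |-2 − z₀| = |7| = 7 (distance from z₀ to the singularity z = -2).

c_0 = 1/7, c_1 = 1/49, c_2 = 1/343; R = 7.


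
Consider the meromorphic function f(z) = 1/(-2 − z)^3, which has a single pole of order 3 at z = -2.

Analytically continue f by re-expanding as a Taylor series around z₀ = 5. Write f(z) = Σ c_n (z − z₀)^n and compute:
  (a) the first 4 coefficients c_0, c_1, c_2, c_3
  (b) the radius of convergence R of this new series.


Let w = z − z₀, so z = z₀ + w.
Then -2 − z = -2 − (z₀ + w) = (-2 − z₀) − w = -7 − w.
f(z) = 1/(-7 − w)^3 = (1/(-7)^3) · (1 − w/(-7))^{−3}.
By the binomial series (1−u)^{−3} = Σ_{n≥0} C(n+2, 2) u^n for |u|<1, with u = w/(-7):
  c_n = C(n+2, 2) / (-7)^(n+3).
  c_0 = 1/(-7)^3 = -1/343.
  c_1 = 3/(-7)^4 = 3/2401.
  c_2 = 6/(-7)^5 = -6/16807.
  c_3 = 10/(-7)^6 = 10/117649.
The series is valid for |w/d| < 1, i.e. |z − z₀| < |d|.
Radius of convergence: R = |-2 − z₀| = |-7| = 7 (distance from z₀ to the singularity z = -2).

c_0 = -1/343, c_1 = 3/2401, c_2 = -6/16807, c_3 = 10/117649; R = 7.


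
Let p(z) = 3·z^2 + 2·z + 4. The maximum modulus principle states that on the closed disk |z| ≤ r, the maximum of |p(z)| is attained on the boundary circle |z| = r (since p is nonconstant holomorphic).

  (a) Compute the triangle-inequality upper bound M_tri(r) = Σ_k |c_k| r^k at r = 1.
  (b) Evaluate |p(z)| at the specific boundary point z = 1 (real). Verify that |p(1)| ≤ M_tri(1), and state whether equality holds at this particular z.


Coefficients: c_0 = 4, c_1 = 2, c_2 = 3. Radius r = 1.
Part (a). Triangle bound: M_tri(r) = Σ_k |c_k| r^k
  = |4|·1^0 + |2|·1^1 + |3|·1^2
  = 4 + 2 + 3 = 9.
This bounds M(r) := max_{|z|=r} |p(z)| from above; equality holds iff all terms c_k z^k can be made to align in phase at a single z on |z|=r.
Part (b). At z = 1 (real, on the circle |z| = r):
  p(1) = (4)·1^0 + (2)·1^1 + (3)·1^2 = 9.
  |p(1)| = 9.
Since all nonzero coefficients share the same sign, |p(1)| = 9 = M_tri(1); the triangle bound is attained at z = 1, so in fact M(r) = 9.

M_tri(1) = 9; |p(1)| = 9; equality at z=1: yes.


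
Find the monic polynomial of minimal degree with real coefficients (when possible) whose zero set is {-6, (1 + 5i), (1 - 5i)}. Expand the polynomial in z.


The polynomial is p(z) = ∏_{α ∈ S} (z − α), where S = {-6, (1 + 5i), (1 - 5i)}.
Expanding the product yields: p(z) = z^3 + 4·z^2 + 14·z + 156.
Note conjugate pairs combine to real quadratics: (z − (1+5i))(z − (1−5i)) = z² − 2z + 26.
The resulting polynomial has degree 3 and real coefficients as required.

p(z) = z^3 + 4·z^2 + 14·z + 156.


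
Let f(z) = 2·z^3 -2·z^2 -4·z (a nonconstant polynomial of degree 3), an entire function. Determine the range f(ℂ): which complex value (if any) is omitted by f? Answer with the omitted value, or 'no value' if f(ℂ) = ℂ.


Little Picard bounds the complement of f(ℂ) to at most one point.
For every w ∈ ℂ, the equation p(z) − w = 0 is a nonconstant polynomial in z and hence has at least one root by the fundamental theorem of algebra. So p is surjective onto ℂ, omitting no value.

Omitted value: no value.


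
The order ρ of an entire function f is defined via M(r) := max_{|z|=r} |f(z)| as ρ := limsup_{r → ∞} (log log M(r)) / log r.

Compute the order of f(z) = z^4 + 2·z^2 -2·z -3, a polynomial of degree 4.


|f(z)| ≤ Σ|c_k|·r^k = O(r^4) as r → ∞. Polynomial growth is O(e^{r^ε}) for every ε > 0 (since r^4/e^{r^ε} → 0), so ρ ≤ ε for all ε > 0, i.e. ρ = 0. Every nonconstant polynomial has order 0.
Therefore ρ = 0.

Order ρ = 0.


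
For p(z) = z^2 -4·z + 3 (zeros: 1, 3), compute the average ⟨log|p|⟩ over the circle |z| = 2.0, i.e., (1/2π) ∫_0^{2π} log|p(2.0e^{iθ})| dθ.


Zeros: 1, 3; r = 2.0.
Inside |z| < r: 1. Outside (|z| ≥ r): 3.
p(0) = 3, so log|p(0)| = log(3) = 1.0986.
Apply Jensen: I(r) = log|p(0)| + Σ_k log(r/|z_k|), summed over zeros inside |z| < r.
  log(r/|z_k|) for z_k = 1: log(2.0/1) = 0.6931
  Outside zeros (3) contribute nothing to the Jensen sum.
Sum over inside zeros: 0.6931.
I(r) = log|p(0)| + (inside sum) = 1.0986 + 0.6931 = 1.7918.
Note: since some zeros are outside |z| ≤ r, the simplified n·log(r) form does NOT apply — only the inside zeros contribute.

I(r) ≈ 1.7918.


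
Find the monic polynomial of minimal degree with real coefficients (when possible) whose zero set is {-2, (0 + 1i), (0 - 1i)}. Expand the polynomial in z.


The polynomial is p(z) = ∏_{α ∈ S} (z − α), where S = {-2, (0 + 1i), (0 - 1i)}.
Expanding the product yields: p(z) = z^3 + 2·z^2 + z + 2.
Note conjugate pairs combine to real quadratics: (z − (0+1i))(z − (0−1i)) = z² + 1.
The resulting polynomial has degree 3 and real coefficients as required.

p(z) = z^3 + 2·z^2 + z + 2.


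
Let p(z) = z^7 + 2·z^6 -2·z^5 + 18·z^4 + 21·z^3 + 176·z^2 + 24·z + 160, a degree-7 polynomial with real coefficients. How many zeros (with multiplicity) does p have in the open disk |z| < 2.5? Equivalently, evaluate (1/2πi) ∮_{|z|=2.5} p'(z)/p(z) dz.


The zeros of p are: -4, (-1 + 2i), (-1 - 2i), (0 + 1i), (0 - 1i), (2 + 2i), (2 - 2i).
Their magnitudes are: 4, 2.236, 2.236, 1, 1, 2.828, 2.828.
Zeros with |z| < R = 2.5: (-1 + 2i), (-1 - 2i), (0 + 1i), (0 - 1i).
Count = 4.
By the argument principle, (1/2πi) ∮_{|z|=R} p'(z)/p(z) dz equals exactly this count.

Number of zeros inside |z| < 2.5: 4.


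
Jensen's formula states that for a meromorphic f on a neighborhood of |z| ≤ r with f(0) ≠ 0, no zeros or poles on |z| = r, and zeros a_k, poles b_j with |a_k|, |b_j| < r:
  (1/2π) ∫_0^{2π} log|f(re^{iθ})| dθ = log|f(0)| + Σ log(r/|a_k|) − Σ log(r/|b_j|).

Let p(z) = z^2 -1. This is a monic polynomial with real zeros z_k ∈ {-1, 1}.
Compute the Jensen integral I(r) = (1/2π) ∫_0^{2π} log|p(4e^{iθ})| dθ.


Zeros: -1, 1; r = 4.
Inside |z| < r: -1, 1. Outside (|z| ≥ r): ∅.
p(0) = -1, so log|p(0)| = log(1) = 0.0000.
Apply Jensen: I(r) = log|p(0)| + Σ_k log(r/|z_k|), summed over zeros inside |z| < r.
  log(r/|z_k|) for z_k = -1: log(4/1) = 1.3863
  log(r/|z_k|) for z_k = 1: log(4/1) = 1.3863
Sum over inside zeros: 2.7726.
I(r) = log|p(0)| + (inside sum) = 0.0000 + 2.7726 = 2.7726.
Closed form (all zeros inside, monic): I(r) = n·log(r) = 2·log(4) = 2.7726. ✓

I(r) ≈ 2.7726.


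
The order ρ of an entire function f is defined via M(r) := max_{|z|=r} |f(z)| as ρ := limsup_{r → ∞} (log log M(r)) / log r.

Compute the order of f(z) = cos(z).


cos(w) is a linear combination of e^{iw} and e^{−iw} (or e^w, e^{−w} in the hyperbolic case), so |cos(w)| ≤ e^{|w|}. With w = z, |w| ≤ 1|z| + 0 = 1r + 0 on |z| = r, giving M(r) ≤ e^{1r + 0}, so ρ ≤ 1. On a suitable ray (z = it for sin/cos; z = t for sinh/cosh, t real → ∞), |cos(z)| grows like e^{1|t|}/2, so ρ ≥ 1. Hence ρ = 1.
Therefore ρ = 1.

Order ρ = 1.


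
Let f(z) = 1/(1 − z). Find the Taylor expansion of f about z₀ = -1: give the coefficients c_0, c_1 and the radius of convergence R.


Let w = z − z₀, so z = z₀ + w.
Then 1 − z = 1 − (z₀ + w) = (1 − z₀) − w = 2 − w.
f(z) = 1/(2 − w) = (1/(2)) · 1/(1 − w/(2)) = Σ_{n≥0} w^n / (2)^(n+1).
So c_n = 1/(2)^(n+1):
  c_0 = 1/(2)^1 = 1/2.
  c_1 = 1/(2)^2 = 1/4.
The series is valid for |w/d| < 1, i.e. |z − z₀| < |d|.
Radius of convergence: R = |1 − z₀| = |2| = 2 (distance from z₀ to the singularity z = 1).

c_0 = 1/2, c_1 = 1/4; R = 2.


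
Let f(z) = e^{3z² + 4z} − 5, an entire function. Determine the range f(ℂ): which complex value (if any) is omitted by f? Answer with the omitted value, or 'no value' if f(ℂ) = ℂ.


Little Picard bounds the complement of f(ℂ) to at most one point.
The exponent g(z) = 3z² + 4z is a nonconstant polynomial, hence surjective onto ℂ. So e^{g(z)} takes every value in {e^w : w ∈ ℂ} = ℂ ∖ {0}. Adding -5 shifts the range to ℂ ∖ {-5}. f omits exactly -5.

Omitted value: -5.


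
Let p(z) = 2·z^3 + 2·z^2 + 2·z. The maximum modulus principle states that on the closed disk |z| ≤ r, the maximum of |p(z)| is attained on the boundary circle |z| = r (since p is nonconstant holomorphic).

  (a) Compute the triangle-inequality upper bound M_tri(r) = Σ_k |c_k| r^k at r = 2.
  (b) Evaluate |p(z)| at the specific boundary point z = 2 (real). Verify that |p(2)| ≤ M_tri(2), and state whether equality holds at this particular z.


Coefficients: c_0 = 0, c_1 = 2, c_2 = 2, c_3 = 2. Radius r = 2.
Part (a). Triangle bound: M_tri(r) = Σ_k |c_k| r^k
  = |0|·2^0 + |2|·2^1 + |2|·2^2 + |2|·2^3
  = 0 + 4 + 8 + 16 = 28.
This bounds M(r) := max_{|z|=r} |p(z)| from above; equality holds iff all terms c_k z^k can be made to align in phase at a single z on |z|=r.
Part (b). At z = 2 (real, on the circle |z| = r):
  p(2) = (0)·2^0 + (2)·2^1 + (2)·2^2 + (2)·2^3 = 28.
  |p(2)| = 28.
Since all nonzero coefficients share the same sign, |p(2)| = 28 = M_tri(2); the triangle bound is attained at z = 2, so in fact M(r) = 28.

M_tri(2) = 28; |p(2)| = 28; equality at z=2: yes.


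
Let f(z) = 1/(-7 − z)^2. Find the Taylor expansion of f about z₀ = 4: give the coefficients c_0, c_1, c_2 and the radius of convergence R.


Let w = z − z₀, so z = z₀ + w.
Then -7 − z = -7 − (z₀ + w) = (-7 − z₀) − w = -11 − w.
f(z) = 1/(-11 − w)^2 = (1/(-11)^2) · (1 − w/(-11))^{−2}.
By the binomial series (1−u)^{−2} = Σ_{n≥0} C(n+1, 1) u^n for |u|<1, with u = w/(-11):
  c_n = C(n+1, 1) / (-11)^(n+2).
  c_0 = 1/(-11)^2 = 1/121.
  c_1 = 2/(-11)^3 = -2/1331.
  c_2 = 3/(-11)^4 = 3/14641.
The series is valid for |w/d| < 1, i.e. |z − z₀| < |d|.
Radius of convergence: R = |-7 − z₀| = |-11| = 11 (distance from z₀ to the singularity z = -7).

c_0 = 1/121, c_1 = -2/1331, c_2 = 3/14641; R = 11.


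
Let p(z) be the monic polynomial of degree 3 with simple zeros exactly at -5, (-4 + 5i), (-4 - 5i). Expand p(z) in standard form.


The polynomial is p(z) = ∏_{α ∈ S} (z − α), where S = {-5, (-4 + 5i), (-4 - 5i)}.
Expanding the product yields: p(z) = z^3 + 13·z^2 + 81·z + 205.
Note conjugate pairs combine to real quadratics: (z − (-4+5i))(z − (-4−5i)) = z² + 8z + 41.
The resulting polynomial has degree 3 and real coefficients as required.

p(z) = z^3 + 13·z^2 + 81·z + 205.


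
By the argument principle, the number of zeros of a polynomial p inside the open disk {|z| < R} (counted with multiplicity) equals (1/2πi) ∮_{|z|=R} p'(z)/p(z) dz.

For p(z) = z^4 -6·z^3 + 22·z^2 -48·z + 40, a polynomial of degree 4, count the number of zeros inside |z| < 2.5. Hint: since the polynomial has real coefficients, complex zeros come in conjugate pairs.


The zeros of p are: 2, (1 + 3i), (1 - 3i), 2.
Their magnitudes are: 2, 3.162, 3.162, 2.
Zeros with |z| < R = 2.5: 2, 2.
Count = 2.
By the argument principle, (1/2πi) ∮_{|z|=R} p'(z)/p(z) dz equals exactly this count.

Number of zeros inside |z| < 2.5: 2.


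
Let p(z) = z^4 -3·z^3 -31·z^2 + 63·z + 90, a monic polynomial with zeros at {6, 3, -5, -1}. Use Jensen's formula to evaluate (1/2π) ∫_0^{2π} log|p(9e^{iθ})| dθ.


Zeros: -5, -1, 3, 6; r = 9.
Inside |z| < r: -5, -1, 3, 6. Outside (|z| ≥ r): ∅.
p(0) = 90, so log|p(0)| = log(90) = 4.4998.
Apply Jensen: I(r) = log|p(0)| + Σ_k log(r/|z_k|), summed over zeros inside |z| < r.
  log(r/|z_k|) for z_k = 6: log(9/6) = 0.4055
  log(r/|z_k|) for z_k = 3: log(9/3) = 1.0986
  log(r/|z_k|) for z_k = -5: log(9/5) = 0.5878
  log(r/|z_k|) for z_k = -1: log(9/1) = 2.1972
Sum over inside zeros: 4.2891.
I(r) = log|p(0)| + (inside sum) = 4.4998 + 4.2891 = 8.7889.
Closed form (all zeros inside, monic): I(r) = n·log(r) = 4·log(9) = 8.7889. ✓

I(r) ≈ 8.7889.


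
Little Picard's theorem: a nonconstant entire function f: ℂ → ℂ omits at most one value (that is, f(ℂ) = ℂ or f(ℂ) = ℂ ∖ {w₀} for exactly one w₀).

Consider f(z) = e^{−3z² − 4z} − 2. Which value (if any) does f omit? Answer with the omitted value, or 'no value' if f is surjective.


Little Picard bounds the complement of f(ℂ) to at most one point.
The exponent g(z) = −3z² − 4z is a nonconstant polynomial, hence surjective onto ℂ. So e^{g(z)} takes every value in {e^w : w ∈ ℂ} = ℂ ∖ {0}. Adding -2 shifts the range to ℂ ∖ {-2}. f omits exactly -2.

Omitted value: -2.


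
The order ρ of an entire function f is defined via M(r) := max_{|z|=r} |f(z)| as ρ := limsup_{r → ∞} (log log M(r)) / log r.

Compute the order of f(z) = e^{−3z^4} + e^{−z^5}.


Each summand is entire of order 4 and 5 respectively (as in the single-exponential case). The order of a sum is at most the max of the orders, so ρ ≤ 5. For the lower bound: on |z|=r choose arg z so that -1z^5 is real positive; then |e^{-1z^5}| = e^{1r^5} while |e^{-3z^4}| ≤ e^{3r^4} = o(e^{1r^5}). So |f| ≥ e^{1r^5}(1 − o(1)) and ρ ≥ 5. Hence ρ = max(4, 5) = 5.
Therefore ρ = 5.

Order ρ = 5.


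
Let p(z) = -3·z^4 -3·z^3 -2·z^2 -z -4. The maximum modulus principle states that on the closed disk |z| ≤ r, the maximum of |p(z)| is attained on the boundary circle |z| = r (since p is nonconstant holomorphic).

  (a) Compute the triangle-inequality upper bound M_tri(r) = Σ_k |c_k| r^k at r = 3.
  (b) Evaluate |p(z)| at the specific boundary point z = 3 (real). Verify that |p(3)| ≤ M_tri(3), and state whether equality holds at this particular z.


Coefficients: c_0 = -4, c_1 = -1, c_2 = -2, c_3 = -3, c_4 = -3. Radius r = 3.
Part (a). Triangle bound: M_tri(r) = Σ_k |c_k| r^k
  = |-4|·3^0 + |-1|·3^1 + |-2|·3^2 + |-3|·3^3 + |-3|·3^4
  = 4 + 3 + 18 + 81 + 243 = 349.
This bounds M(r) := max_{|z|=r} |p(z)| from above; equality holds iff all terms c_k z^k can be made to align in phase at a single z on |z|=r.
Part (b). At z = 3 (real, on the circle |z| = r):
  p(3) = (-4)·3^0 + (-1)·3^1 + (-2)·3^2 + (-3)·3^3 + (-3)·3^4 = -349.
  |p(3)| = 349.
Since all nonzero coefficients share the same sign, |p(3)| = 349 = M_tri(3); the triangle bound is attained at z = 3, so in fact M(r) = 349.

M_tri(3) = 349; |p(3)| = 349; equality at z=3: yes.


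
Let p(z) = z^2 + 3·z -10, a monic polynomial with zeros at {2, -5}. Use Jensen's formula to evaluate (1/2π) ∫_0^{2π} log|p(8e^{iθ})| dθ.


Zeros: -5, 2; r = 8.
Inside |z| < r: -5, 2. Outside (|z| ≥ r): ∅.
p(0) = -10, so log|p(0)| = log(10) = 2.3026.
Apply Jensen: I(r) = log|p(0)| + Σ_k log(r/|z_k|), summed over zeros inside |z| < r.
  log(r/|z_k|) for z_k = 2: log(8/2) = 1.3863
  log(r/|z_k|) for z_k = -5: log(8/5) = 0.4700
Sum over inside zeros: 1.8563.
I(r) = log|p(0)| + (inside sum) = 2.3026 + 1.8563 = 4.1589.
Closed form (all zeros inside, monic): I(r) = n·log(r) = 2·log(8) = 4.1589. ✓

I(r) ≈ 4.1589.


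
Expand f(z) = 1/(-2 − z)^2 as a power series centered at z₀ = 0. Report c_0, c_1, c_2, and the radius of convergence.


Let w = z − z₀, so z = z₀ + w.
Then -2 − z = -2 − (z₀ + w) = (-2 − z₀) − w = -2 − w.
f(z) = 1/(-2 − w)^2 = (1/(-2)^2) · (1 − w/(-2))^{−2}.
By the binomial series (1−u)^{−2} = Σ_{n≥0} C(n+1, 1) u^n for |u|<1, with u = w/(-2):
  c_n = C(n+1, 1) / (-2)^(n+2).
  c_0 = 1/(-2)^2 = 1/4.
  c_1 = 2/(-2)^3 = -1/4.
  c_2 = 3/(-2)^4 = 3/16.
The series is valid for |w/d| < 1, i.e. |z − z₀| < |d|.
Radius of convergence: R = |-2 − z₀| = |-2| = 2 (distance from z₀ to the singularity z = -2).

c_0 = 1/4, c_1 = -1/4, c_2 = 3/16; R = 2.


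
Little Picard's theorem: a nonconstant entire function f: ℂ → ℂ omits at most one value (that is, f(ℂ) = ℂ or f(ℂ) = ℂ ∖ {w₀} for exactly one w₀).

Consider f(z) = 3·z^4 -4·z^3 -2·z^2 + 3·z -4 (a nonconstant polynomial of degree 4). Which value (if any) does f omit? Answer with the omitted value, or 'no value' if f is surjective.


Little Picard bounds the complement of f(ℂ) to at most one point.
For every w ∈ ℂ, the equation p(z) − w = 0 is a nonconstant polynomial in z and hence has at least one root by the fundamental theorem of algebra. So p is surjective onto ℂ, omitting no value.

Omitted value: no value.


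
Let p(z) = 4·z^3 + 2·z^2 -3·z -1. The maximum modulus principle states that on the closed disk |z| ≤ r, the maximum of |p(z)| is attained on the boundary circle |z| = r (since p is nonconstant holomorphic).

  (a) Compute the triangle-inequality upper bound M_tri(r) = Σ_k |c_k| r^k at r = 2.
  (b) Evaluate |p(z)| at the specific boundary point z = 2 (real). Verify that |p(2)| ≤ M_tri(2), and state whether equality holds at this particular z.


Coefficients: c_0 = -1, c_1 = -3, c_2 = 2, c_3 = 4. Radius r = 2.
Part (a). Triangle bound: M_tri(r) = Σ_k |c_k| r^k
  = |-1|·2^0 + |-3|·2^1 + |2|·2^2 + |4|·2^3
  = 1 + 6 + 8 + 32 = 47.
This bounds M(r) := max_{|z|=r} |p(z)| from above; equality holds iff all terms c_k z^k can be made to align in phase at a single z on |z|=r.
Part (b). At z = 2 (real, on the circle |z| = r):
  p(2) = (-1)·2^0 + (-3)·2^1 + (2)·2^2 + (4)·2^3 = 33.
  |p(2)| = 33.
Check: |p(2)| = 33 ≤ 47 = M_tri(2). ✓ Equality does not hold at z = 2 (the coefficients have mixed signs, so the terms do not all align in phase there).

M_tri(2) = 47; |p(2)| = 33; equality at z=2: no.


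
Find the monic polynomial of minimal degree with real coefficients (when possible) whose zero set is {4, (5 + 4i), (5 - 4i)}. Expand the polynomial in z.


The polynomial is p(z) = ∏_{α ∈ S} (z − α), where S = {4, (5 + 4i), (5 - 4i)}.
Expanding the product yields: p(z) = z^3 -14·z^2 + 81·z -164.
Note conjugate pairs combine to real quadratics: (z − (5+4i))(z − (5−4i)) = z² − 10z + 41.
The resulting polynomial has degree 3 and real coefficients as required.

p(z) = z^3 -14·z^2 + 81·z -164.


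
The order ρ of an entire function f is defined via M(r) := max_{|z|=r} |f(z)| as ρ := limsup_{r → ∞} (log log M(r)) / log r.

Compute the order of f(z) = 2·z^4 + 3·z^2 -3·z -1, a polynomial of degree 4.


|f(z)| ≤ Σ|c_k|·r^k = O(r^4) as r → ∞. Polynomial growth is O(e^{r^ε}) for every ε > 0 (since r^4/e^{r^ε} → 0), so ρ ≤ ε for all ε > 0, i.e. ρ = 0. Every nonconstant polynomial has order 0.
Therefore ρ = 0.

Order ρ = 0.


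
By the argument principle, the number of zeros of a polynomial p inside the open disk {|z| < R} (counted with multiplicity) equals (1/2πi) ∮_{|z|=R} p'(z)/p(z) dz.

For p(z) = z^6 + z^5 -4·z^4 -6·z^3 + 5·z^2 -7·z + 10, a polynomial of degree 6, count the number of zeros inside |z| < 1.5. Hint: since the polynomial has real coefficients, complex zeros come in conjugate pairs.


The zeros of p are: (0 + 1i), (0 - 1i), (-2 + 1i), (-2 - 1i), 2, 1.
Their magnitudes are: 1, 1, 2.236, 2.236, 2, 1.
Zeros with |z| < R = 1.5: (0 + 1i), (0 - 1i), 1.
Count = 3.
By the argument principle, (1/2πi) ∮_{|z|=R} p'(z)/p(z) dz equals exactly this count.

Number of zeros inside |z| < 1.5: 3.
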